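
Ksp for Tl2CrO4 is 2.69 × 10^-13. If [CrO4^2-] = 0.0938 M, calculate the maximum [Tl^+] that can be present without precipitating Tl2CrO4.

[Tl^+] ≈ 1.69 × 10^-6 M

Tl2CrO4(s) ⇌ 2 Tl^+ + CrO4^2-
Ksp = [Tl^+]^2[CrO4^2-]
Precipitation begins when Q = Ksp. With [CrO4^2-] = 0.0938 M:
2.69 × 10^-13 = (0.0938) × [Tl^+]^2
[Tl^+] = (2.69 × 10^-13 / 9.38 × 10^-2)^(1/2) = 1.69 x 10^-6 M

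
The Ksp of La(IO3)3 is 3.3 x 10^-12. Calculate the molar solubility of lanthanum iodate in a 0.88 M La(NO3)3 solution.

La(IO3)3(s) ⇌ La^3+ + 3 IO3^-
Ksp = [La^3+][IO3^-]^3
Let s be the molar solubility in this solution. [La^3+] = 0.88 + s ≈ 0.88, [IO3^-] = 3s (common-ion effect: La^3+ is already 0.88 M).
Ksp ≈ 0.88 × (3s)^3
s = 5.2 × 10^-5 M
Check: s = 5.2 × 10^-5 ≪ 0.88, so the approximation is valid.

s = 5.2e-5 M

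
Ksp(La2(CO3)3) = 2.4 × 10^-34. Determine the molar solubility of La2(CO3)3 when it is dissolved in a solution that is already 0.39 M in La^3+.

La2(CO3)3(s) ⇌ 2 La^3+ + 3 CO3^2-
Ksp = [La^3+]^2[CO3^2-]^3
Let s = moles of La2(CO3)3 that dissolve per litre. [La^3+] = 0.39 + 2s ≈ 0.39, [CO3^2-] = 3s (common-ion effect: La^3+ is already 0.39 M).
Ksp ≈ (0.39)^2 × (3s)^3
s = 3.9 x 10^-12 M
Check: 2s = 7.8 × 10^-12 ≪ 0.39, so the approximation is valid.

s ≈ 3.9 × 10^-12 M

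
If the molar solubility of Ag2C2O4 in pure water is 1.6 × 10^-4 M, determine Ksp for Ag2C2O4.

Ag2C2O4(s) ⇌ 2 Ag^+ + C2O4^2-
For each mole of Ag2C2O4 that dissolves: [Ag^+] = 2s, [C2O4^2-] = s.
Ksp = [Ag^+]^2[C2O4^2-]
Ksp = (2s)^2s = 4s^3
With s = 1.6 × 10^-4: Ksp = 1.6 × 10^-11

Ksp = 1.6e-11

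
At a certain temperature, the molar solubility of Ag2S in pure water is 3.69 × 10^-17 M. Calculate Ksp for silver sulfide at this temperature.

Ag2S(s) ⇌ 2 Ag^+(aq) + S^2-(aq)
With molar solubility s: [Ag^+] = 2s, [S^2-] = s.
Ksp = [Ag^+]^2[S^2-]
So Ksp = (2s)^2 × s = 4s^3
Ksp = 4 × (3.69 × 10^-17)^3 = 2.01 x 10^-49

2.01 × 10^-49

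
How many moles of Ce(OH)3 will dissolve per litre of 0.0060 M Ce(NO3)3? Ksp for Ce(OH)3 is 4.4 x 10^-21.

Ce(OH)3(s) ⇌ Ce^3+ + 3 OH^-
Ksp = [Ce^3+][OH^-]^3
If s mol/L dissolves here, [Ce^3+] = 0.0060 + s ≈ 0.0060, [OH^-] = 3s (since Ce^3+ from Ce(NO3)3 dominates).
Ksp ≈ 0.0060 × (3s)^3
s = 3.0 × 10^-7 M
Check: s = 3.0 × 10^-7 ≪ 0.0060, so the approximation is valid.

s = 3.0e-7 M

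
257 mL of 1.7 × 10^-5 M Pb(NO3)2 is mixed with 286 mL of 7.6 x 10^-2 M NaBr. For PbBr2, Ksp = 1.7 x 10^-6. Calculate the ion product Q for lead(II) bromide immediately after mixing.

Q ≈ 1.3 × 10^-8

Total volume = 257 + 286 = 543 mL.
[Pb^2+] = 1.7 × 10^-5 × (257/543) = 8.05 × 10^-6 M
[Br^-] = 7.6 × 10^-2 × (286/543) = 4.00 × 10^-2 M
PbBr2(s) ⇌ Pb^2+ + 2 Br^-, so Q = [Pb^2+][Br^-]^2
Q = (8.05 x 10^-6)(4.00 × 10^-2)^2 = 1.3 × 10^-8
Q < Ksp, so no precipitate of PbBr2 forms.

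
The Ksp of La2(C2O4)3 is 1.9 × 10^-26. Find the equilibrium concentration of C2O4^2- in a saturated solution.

La2(C2O4)3(s) <=> 2 La^3+(aq) + 3 C2O4^2-(aq)
Ksp = [La^3+]^2[C2O4^2-]^3
If s mol/L of La2(C2O4)3 dissolves, [La^3+] = 2s and [C2O4^2-] = 3s.
So Ksp = (2s)^2 × (3s)^3 = 108s^5
s = (1.9 × 10^-26 / 108)^(1/5) = 2.81 × 10^-6 M
[C2O4^2-] = 3s = 8.4 × 10^-6 M

[C2O4^2-] = 8.4 × 10^-6 M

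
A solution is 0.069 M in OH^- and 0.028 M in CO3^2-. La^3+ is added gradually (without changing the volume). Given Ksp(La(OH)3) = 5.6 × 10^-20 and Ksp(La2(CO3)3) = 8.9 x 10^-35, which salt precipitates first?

La(OH)3

Each salt begins to precipitate when Q = Ksp, i.e. when [La^3+] reaches its threshold.
For La(OH)3: 5.6 × 10^-20 = (0.069)^3 × [La^3+]  ⇒  [La^3+] = 1.7 × 10^-16 M.
For La2(CO3)3: 8.9 x 10^-35 = (0.028)^3 × [La^3+]^2  ⇒  [La^3+] = 2.0 × 10^-15 M.
The salt with the lower threshold [La^3+] precipitates first: La(OH)3.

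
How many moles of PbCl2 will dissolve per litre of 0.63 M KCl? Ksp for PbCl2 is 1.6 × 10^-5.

PbCl2(s) ⇌ Pb^2+ + 2 Cl^-
Ksp = [Pb^2+][Cl^-]^2
Let s = moles of PbCl2 that dissolve per litre. [Pb^2+] = s, [Cl^-] = 0.63 + 2s ≈ 0.63 (common-ion effect: Cl^- is already 0.63 M).
Ksp ≈ s × (0.63)^2
s = 4.0 x 10^-5 M
Check: 2s = 8.1 × 10^-5 ≪ 0.63, so the approximation is valid.

4.0 × 10^-5 M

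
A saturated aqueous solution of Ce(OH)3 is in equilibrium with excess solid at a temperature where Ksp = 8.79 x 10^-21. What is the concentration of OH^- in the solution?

[OH^-] = 1.27 x 10^-5 M

Ce(OH)3(s) ⇌ Ce^3+ + 3 OH^-
Ksp = [Ce^3+][OH^-]^3
If s mol/L of Ce(OH)3 dissolves, [Ce^3+] = s and [OH^-] = 3s.
Ksp = s(3s)^3 = 27s^4
s^4 = 8.79 x 10^-21 / 27, so s = 4.248 x 10^-6 M
[OH^-] = 3s = 1.27 × 10^-5 M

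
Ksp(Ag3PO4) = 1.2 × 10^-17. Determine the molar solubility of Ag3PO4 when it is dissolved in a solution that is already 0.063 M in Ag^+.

Ag3PO4(s) <=> 3 Ag^+(aq) + PO4^3-(aq)
Ksp = [Ag^+]^3[PO4^3-]
If s mol/L dissolves here, [Ag^+] = 0.063 + 3s ≈ 0.063, [PO4^3-] = s (since the Ag^+ already present dominates).
Ksp ≈ (0.063)^3 × s
s = 4.8 × 10^-14 M
Check: 3s = 1.4 × 10^-13 ≪ 0.063, so the approximation is valid.

4.8 x 10^-14 M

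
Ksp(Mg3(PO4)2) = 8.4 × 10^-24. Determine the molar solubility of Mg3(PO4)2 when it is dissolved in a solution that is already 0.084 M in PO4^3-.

Mg3(PO4)2(s) <=> 3 Mg^2+ + 2 PO4^3-
Ksp = [Mg^2+]^3[PO4^3-]^2
Let s be the molar solubility in this solution. [Mg^2+] = 3s, [PO4^3-] = 0.084 + 2s ≈ 0.084 (since the PO4^3- already present dominates).
Ksp ≈ (3s)^3 × (0.084)^2
s = 3.5 × 10^-8 M
Check: 2s = 7.1 × 10^-8 ≪ 0.084, so the approximation is valid.

s = 3.5 × 10^-8 M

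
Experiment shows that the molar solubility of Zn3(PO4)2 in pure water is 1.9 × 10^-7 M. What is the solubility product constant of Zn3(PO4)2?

Zn3(PO4)2(s) ⇌ 3 Zn^2+ + 2 PO4^3-
If s mol/L of Zn3(PO4)2 dissolves, [Zn^2+] = 3s and [PO4^3-] = 2s.
Ksp = [Zn^2+]^3[PO4^3-]^2
So Ksp = (3s)^3 × (2s)^2 = 108s^5
Ksp = 108 × (1.9 × 10^-7)^5 = 2.7 × 10^-32

2.7e-32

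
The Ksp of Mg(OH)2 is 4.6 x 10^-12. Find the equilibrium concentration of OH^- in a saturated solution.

Mg(OH)2(s) <=> Mg^2+ + 2 OH^-
Ksp = [Mg^2+][OH^-]^2
If s mol/L of Mg(OH)2 dissolves, [Mg^2+] = s and [OH^-] = 2s.
Substituting: Ksp = s(2s)^2 = 4s^3
Solving, s = (4.6 x 10^-12/4)^(1/3) = 1.05 x 10^-4 M
[OH^-] = 2s = 2.1 × 10^-4 M

[OH^-] ≈ 2.1e-4 M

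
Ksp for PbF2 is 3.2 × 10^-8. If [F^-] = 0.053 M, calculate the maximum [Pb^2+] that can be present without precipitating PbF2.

[Pb^2+] ≈ 1.1 × 10^-5 M

PbF2(s) ⇌ Pb^2+(aq) + 2 F^-(aq)
Ksp = [Pb^2+][F^-]^2
Precipitation begins when Q = Ksp. With [F^-] = 0.053 M:
3.2 × 10^-8 = (0.053)^2 × [Pb^2+]
[Pb^2+] = (3.2 × 10^-8 / 2.81 x 10^-3) = 1.1 x 10^-5 M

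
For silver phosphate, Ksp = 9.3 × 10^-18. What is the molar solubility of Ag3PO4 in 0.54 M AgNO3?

s = 5.9e-17 M

Ag3PO4(s) ⇌ 3 Ag^+(aq) + PO4^3-(aq)
Ksp = [Ag^+]^3[PO4^3-]
Let s be the molar solubility in this solution. [Ag^+] = 0.54 + 3s ≈ 0.54, [PO4^3-] = s (since Ag^+ from AgNO3 dominates).
Ksp ≈ (0.54)^3 × s
s = 5.9 x 10^-17 M
Check: 3s = 1.8 x 10^-16 ≪ 0.54, so the approximation is valid.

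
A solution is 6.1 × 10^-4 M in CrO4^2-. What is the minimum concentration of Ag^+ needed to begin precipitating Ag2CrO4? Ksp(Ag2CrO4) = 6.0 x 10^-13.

[Ag^+] = 3.1e-5 M

Ag2CrO4(s) <=> 2 Ag^+(aq) + CrO4^2-(aq)
Ksp = [Ag^+]^2[CrO4^2-]
Precipitation begins when Q = Ksp. With [CrO4^2-] = 6.1 × 10^-4 M:
6.0 x 10^-13 = (6.1 × 10^-4) × [Ag^+]^2
[Ag^+] = (6.0 x 10^-13 / 6.1 × 10^-4)^(1/2) = 3.1 × 10^-5 M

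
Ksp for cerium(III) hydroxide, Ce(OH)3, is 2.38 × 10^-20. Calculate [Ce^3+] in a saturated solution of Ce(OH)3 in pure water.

[Ce^3+] ≈ 5.45 × 10^-6 M

Ce(OH)3(s) ⇌ Ce^3+ + 3 OH^-
Ksp = [Ce^3+][OH^-]^3
Let s = molar solubility. Then [Ce^3+] = s and [OH^-] = 3s.
Ksp = s(3s)^3 = 27s^4
s^4 = 2.38 × 10^-20 / 27, so s = 5.449 x 10^-6 M
[Ce^3+] = s = 5.45 × 10^-6 M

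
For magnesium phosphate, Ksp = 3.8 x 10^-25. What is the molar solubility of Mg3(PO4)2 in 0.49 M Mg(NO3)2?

Mg3(PO4)2(s) ⇌ 3 Mg^2+(aq) + 2 PO4^3-(aq)
Ksp = [Mg^2+]^3[PO4^3-]^2
If s mol/L dissolves here, [Mg^2+] = 0.49 + 3s ≈ 0.49, [PO4^3-] = 2s (since Mg^2+ from Mg(NO3)2 dominates).
Ksp ≈ (0.49)^3 × (2s)^2
s = 9.0 × 10^-13 M
Check: 3s = 2.7 x 10^-12 ≪ 0.49, so the approximation is valid.

s ≈ 9.0e-13 M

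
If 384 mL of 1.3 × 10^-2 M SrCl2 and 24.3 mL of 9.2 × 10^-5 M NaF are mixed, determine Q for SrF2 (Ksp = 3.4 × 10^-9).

Q = 3.7 × 10^-13

Total volume = 384 + 24.3 = 408.3 mL.
[Sr^2+] = 1.3 x 10^-2 × (384/408.3) = 1.22 × 10^-2 M
[F^-] = 9.2 × 10^-5 × (24.3/408.3) = 5.48 x 10^-6 M
SrF2(s) <=> Sr^2+ + 2 F^-, so Q = [Sr^2+][F^-]^2
Q = (1.22 x 10^-2)(5.48 × 10^-6)^2 = 3.7 × 10^-13
Q < Ksp, so no precipitate of SrF2 forms.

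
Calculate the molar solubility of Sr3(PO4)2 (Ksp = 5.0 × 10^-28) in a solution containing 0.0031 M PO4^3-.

Sr3(PO4)2(s) <=> 3 Sr^2+(aq) + 2 PO4^3-(aq)
Ksp = [Sr^2+]^3[PO4^3-]^2
Let s be the molar solubility in this solution. [Sr^2+] = 3s, [PO4^3-] = 0.0031 + 2s ≈ 0.0031 (since the PO4^3- already present dominates).
Ksp ≈ (3s)^3 × (0.0031)^2
s = 1.2 x 10^-8 M
Check: 2s = 2.5 x 10^-8 ≪ 0.0031, so the approximation is valid.

s ≈ 1.2 × 10^-8 M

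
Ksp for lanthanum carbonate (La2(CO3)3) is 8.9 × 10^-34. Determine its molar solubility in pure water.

s = 9.6e-8 M

La2(CO3)3(s) ⇌ 2 La^3+ + 3 CO3^2-
Ksp = [La^3+]^2[CO3^2-]^3
If s mol/L of La2(CO3)3 dissolves, [La^3+] = 2s and [CO3^2-] = 3s.
Ksp = (2s)^2(3s)^3 = 108s^5
s^5 = 8.9 × 10^-34 / 108, so s = 9.6 × 10^-8 M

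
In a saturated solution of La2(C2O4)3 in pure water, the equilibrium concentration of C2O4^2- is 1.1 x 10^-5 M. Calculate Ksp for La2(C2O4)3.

7.2 × 10^-26

La2(C2O4)3(s) ⇌ 2 La^3+ + 3 C2O4^2-
Stoichiometry gives [La^3+] = (2/3)[C2O4^2-] = 7.33 × 10^-6 M.
Ksp = [La^3+]^2[C2O4^2-]^3
Ksp = (7.33 × 10^-6)^2 × (1.1 x 10^-5)^3 = 7.2 × 10^-26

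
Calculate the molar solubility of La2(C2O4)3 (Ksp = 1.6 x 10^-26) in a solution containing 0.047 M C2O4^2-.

La2(C2O4)3(s) ⇌ 2 La^3+(aq) + 3 C2O4^2-(aq)
Ksp = [La^3+]^2[C2O4^2-]^3
Let s = moles of La2(C2O4)3 that dissolve per litre. [La^3+] = 2s, [C2O4^2-] = 0.047 + 3s ≈ 0.047 (Ksp is small, so little additional dissolves).
Ksp ≈ (2s)^2 × (0.047)^3
s = 6.2 × 10^-12 M
Check: 3s = 1.9 × 10^-11 ≪ 0.047, so the approximation is valid.

s ≈ 6.2 × 10^-12 M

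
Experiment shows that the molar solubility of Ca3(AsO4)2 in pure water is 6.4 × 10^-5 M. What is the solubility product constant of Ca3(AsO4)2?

Ksp ≈ 1.2 × 10^-19

Ca3(AsO4)2(s) <=> 3 Ca^2+ + 2 AsO4^3-
With molar solubility s: [Ca^2+] = 3s, [AsO4^3-] = 2s.
Ksp = [Ca^2+]^3[AsO4^3-]^2
Ksp = (3s)^3(2s)^2 = 108s^5
With s = 6.4 x 10^-5: Ksp = 1.2 × 10^-19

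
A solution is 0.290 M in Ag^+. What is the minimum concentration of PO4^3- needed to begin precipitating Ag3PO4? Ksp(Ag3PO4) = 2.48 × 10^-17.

Ag3PO4(s) <=> 3 Ag^+ + PO4^3-
Ksp = [Ag^+]^3[PO4^3-]
Precipitation begins when Q = Ksp. With [Ag^+] = 0.290 M:
2.48 × 10^-17 = (0.290)^3 × [PO4^3-]
[PO4^3-] = (2.48 × 10^-17 / 2.439 × 10^-2) = 1.02 × 10^-15 M

[PO4^3-] ≈ 1.02e-15 M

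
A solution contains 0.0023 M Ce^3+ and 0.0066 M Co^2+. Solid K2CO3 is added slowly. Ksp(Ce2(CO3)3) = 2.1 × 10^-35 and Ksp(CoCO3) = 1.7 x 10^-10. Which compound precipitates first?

Ce2(CO3)3

Each salt begins to precipitate when Q = Ksp, i.e. when [CO3^2-] reaches its threshold.
For Ce2(CO3)3: 2.1 × 10^-35 = (0.0023)^2 × [CO3^2-]^3  ⇒  [CO3^2-] = 1.6 × 10^-10 M.
For CoCO3: 1.7 x 10^-10 = 0.0066 × [CO3^2-]  ⇒  [CO3^2-] = 2.6 × 10^-8 M.
The salt with the lower threshold [CO3^2-] precipitates first: Ce2(CO3)3.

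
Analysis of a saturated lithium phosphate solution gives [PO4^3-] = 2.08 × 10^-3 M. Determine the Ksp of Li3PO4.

5.05e-10

Li3PO4(s) ⇌ 3 Li^+(aq) + PO4^3-(aq)
Stoichiometry gives [Li^+] = (3/1)[PO4^3-] = 6.240 × 10^-3 M.
Ksp = [Li^+]^3[PO4^3-]
Ksp = (6.240 × 10^-3)^3 × 2.08 × 10^-3 = 5.05 x 10^-10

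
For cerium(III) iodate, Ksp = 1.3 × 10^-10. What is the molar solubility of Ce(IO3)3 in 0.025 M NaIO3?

s ≈ 8.3 × 10^-6 M

Ce(IO3)3(s) ⇌ Ce^3+ + 3 IO3^-
Ksp = [Ce^3+][IO3^-]^3
Let s = moles of Ce(IO3)3 that dissolve per litre. [Ce^3+] = s, [IO3^-] = 0.025 + 3s ≈ 0.025 (common-ion effect: IO3^- is already 0.025 M).
Ksp ≈ s × (0.025)^3
s = 8.3 x 10^-6 M
Check: 3s = 2.5 × 10^-5 ≪ 0.025, so the approximation is valid.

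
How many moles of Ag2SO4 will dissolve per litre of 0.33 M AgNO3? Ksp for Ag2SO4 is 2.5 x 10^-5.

Ag2SO4(s) ⇌ 2 Ag^+ + SO4^2-
Ksp = [Ag^+]^2[SO4^2-]
Let s be the molar solubility in this solution. [Ag^+] = 0.33 + 2s ≈ 0.33, [SO4^2-] = s (common-ion effect: Ag^+ is already 0.33 M).
Ksp ≈ (0.33)^2 × s
s = 2.3 × 10^-4 M
Check: 2s = 4.6 × 10^-4 ≪ 0.33, so the approximation is valid.

2.3e-4 M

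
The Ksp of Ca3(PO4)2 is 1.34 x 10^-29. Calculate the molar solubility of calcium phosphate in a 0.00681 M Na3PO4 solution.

2.20 × 10^-9 M

Ca3(PO4)2(s) ⇌ 3 Ca^2+(aq) + 2 PO4^3-(aq)
Ksp = [Ca^2+]^3[PO4^3-]^2
If s mol/L dissolves here, [Ca^2+] = 3s, [PO4^3-] = 0.00681 + 2s ≈ 0.00681 (common-ion effect: PO4^3- is already 0.00681 M).
Ksp ≈ (3s)^3 × (0.00681)^2
s = 2.20 × 10^-9 M
Check: 2s = 4.4 x 10^-9 ≪ 0.00681, so the approximation is valid.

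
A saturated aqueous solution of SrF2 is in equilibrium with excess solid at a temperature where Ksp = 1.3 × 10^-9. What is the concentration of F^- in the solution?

SrF2(s) ⇌ Sr^2+ + 2 F^-
Ksp = [Sr^2+][F^-]^2
If s mol/L of SrF2 dissolves, [Sr^2+] = s and [F^-] = 2s.
Substituting: Ksp = s(2s)^2 = 4s^3
Solving, s = (1.3 × 10^-9/4)^(1/3) = 6.88 × 10^-4 M
[F^-] = 2s = 1.4 × 10^-3 M

[F^-] = 1.4 × 10^-3 M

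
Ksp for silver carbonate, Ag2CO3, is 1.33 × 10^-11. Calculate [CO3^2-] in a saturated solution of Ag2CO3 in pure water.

Ag2CO3(s) <=> 2 Ag^+ + CO3^2-
Ksp = [Ag^+]^2[CO3^2-]
If s mol/L of Ag2CO3 dissolves, [Ag^+] = 2s and [CO3^2-] = s.
Ksp = (2s)^2s = 4s^3
s = (1.33 × 10^-11 / 4)^(1/3) = 1.493 × 10^-4 M
[CO3^2-] = s = 1.49 x 10^-4 M

[CO3^2-] = 1.49 × 10^-4 M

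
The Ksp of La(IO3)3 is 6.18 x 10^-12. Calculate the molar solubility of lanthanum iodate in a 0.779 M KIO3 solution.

s ≈ 1.31 x 10^-11 M

La(IO3)3(s) <=> La^3+(aq) + 3 IO3^-(aq)
Ksp = [La^3+][IO3^-]^3
Let s be the molar solubility in this solution. [La^3+] = s, [IO3^-] = 0.779 + 3s ≈ 0.779 (common-ion effect: IO3^- is already 0.779 M).
Ksp ≈ s × (0.779)^3
s = 1.31 x 10^-11 M
Check: 3s = 3.9 × 10^-11 ≪ 0.779, so the approximation is valid.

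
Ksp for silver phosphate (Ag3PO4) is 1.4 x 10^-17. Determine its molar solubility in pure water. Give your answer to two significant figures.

2.7 x 10^-5 M

Ag3PO4(s) ⇌ 3 Ag^+ + PO4^3-
Ksp = [Ag^+]^3[PO4^3-]
With molar solubility s: [Ag^+] = 3s, [PO4^3-] = s.
Substituting: Ksp = (3s)^3s = 27s^4
s = (1.4 x 10^-17 / 27)^(1/4) = 2.7 x 10^-5 M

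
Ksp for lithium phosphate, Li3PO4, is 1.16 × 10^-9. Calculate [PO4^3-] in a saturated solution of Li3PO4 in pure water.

Li3PO4(s) ⇌ 3 Li^+(aq) + PO4^3-(aq)
Ksp = [Li^+]^3[PO4^3-]
With molar solubility s: [Li^+] = 3s, [PO4^3-] = s.
Substituting: Ksp = (3s)^3s = 27s^4
s = (1.16 × 10^-9 / 27)^(1/4) = 2.560 × 10^-3 M
[PO4^3-] = s = 2.56 × 10^-3 M

[PO4^3-] ≈ 2.56e-3 M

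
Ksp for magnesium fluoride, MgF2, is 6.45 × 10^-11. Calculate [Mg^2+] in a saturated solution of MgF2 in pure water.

MgF2(s) ⇌ Mg^2+ + 2 F^-
Ksp = [Mg^2+][F^-]^2
For each mole of MgF2 that dissolves: [Mg^2+] = s, [F^-] = 2s.
So Ksp = s × (2s)^2 = 4s^3
s = (6.45 × 10^-11 / 4)^(1/3) = 2.526 x 10^-4 M
[Mg^2+] = s = 2.53 × 10^-4 M

[Mg^2+] ≈ 2.53e-4 M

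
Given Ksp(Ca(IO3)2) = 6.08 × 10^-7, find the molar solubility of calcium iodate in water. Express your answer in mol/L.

Ca(IO3)2(s) ⇌ Ca^2+ + 2 IO3^-
Ksp = [Ca^2+][IO3^-]^2
For each mole of Ca(IO3)2 that dissolves: [Ca^2+] = s, [IO3^-] = 2s.
Substituting: Ksp = s(2s)^2 = 4s^3
Solving, s = (6.08 × 10^-7/4)^(1/3) = 5.34 × 10^-3 M

s = 5.34 × 10^-3 M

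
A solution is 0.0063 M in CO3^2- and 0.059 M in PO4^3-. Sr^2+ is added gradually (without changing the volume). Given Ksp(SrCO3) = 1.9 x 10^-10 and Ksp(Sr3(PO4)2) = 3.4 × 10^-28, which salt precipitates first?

Sr3(PO4)2

Precipitation of each salt starts when its ion product equals its Ksp.
For SrCO3: 1.9 x 10^-10 = 0.0063 × [Sr^2+]  ⇒  [Sr^2+] = 3.0 × 10^-8 M.
For Sr3(PO4)2: 3.4 × 10^-28 = (0.059)^2 × [Sr^2+]^3  ⇒  [Sr^2+] = 4.6 × 10^-9 M.
The salt with the lower threshold [Sr^2+] precipitates first: Sr3(PO4)2.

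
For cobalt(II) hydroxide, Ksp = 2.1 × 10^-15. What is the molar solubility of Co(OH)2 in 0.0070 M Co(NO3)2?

s = 2.7 x 10^-7 M

Co(OH)2(s) ⇌ Co^2+ + 2 OH^-
Ksp = [Co^2+][OH^-]^2
Let s = moles of Co(OH)2 that dissolve per litre. [Co^2+] = 0.0070 + s ≈ 0.0070, [OH^-] = 2s (common-ion effect: Co^2+ is already 0.0070 M).
Ksp ≈ 0.0070 × (2s)^2
s = 2.7 × 10^-7 M
Check: s = 2.7 x 10^-7 ≪ 0.0070, so the approximation is valid.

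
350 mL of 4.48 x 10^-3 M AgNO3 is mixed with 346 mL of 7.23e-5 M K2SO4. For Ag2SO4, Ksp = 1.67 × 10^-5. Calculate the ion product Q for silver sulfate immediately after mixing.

Total volume = 350 + 346 = 696 mL.
[Ag^+] = 4.48 x 10^-3 × (350/696) = 2.253 x 10^-3 M
[SO4^2-] = 7.23 x 10^-5 × (346/696) = 3.594 × 10^-5 M
Ag2SO4(s) ⇌ 2 Ag^+ + SO4^2-, so Q = [Ag^+]^2[SO4^2-]
Q = (2.253 × 10^-3)^2(3.594 x 10^-5) = 1.82 x 10^-10
Q < Ksp, so no precipitate of Ag2SO4 forms.

Q ≈ 1.82 × 10^-10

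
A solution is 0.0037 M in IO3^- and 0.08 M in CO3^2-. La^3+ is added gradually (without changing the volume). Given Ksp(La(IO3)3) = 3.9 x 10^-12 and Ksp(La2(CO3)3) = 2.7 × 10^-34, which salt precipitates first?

Each salt begins to precipitate when Q = Ksp, i.e. when [La^3+] reaches its threshold.
For La(IO3)3: 3.9 x 10^-12 = (0.0037)^3 × [La^3+]  ⇒  [La^3+] = 7.7 x 10^-5 M.
For La2(CO3)3: 2.7 × 10^-34 = (0.08)^3 × [La^3+]^2  ⇒  [La^3+] = 7.3 x 10^-16 M.
The salt with the lower threshold [La^3+] precipitates first: La2(CO3)3.

La2(CO3)3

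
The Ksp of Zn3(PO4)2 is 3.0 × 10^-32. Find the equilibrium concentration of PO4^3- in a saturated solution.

3.9 x 10^-7 M

Zn3(PO4)2(s) <=> 3 Zn^2+ + 2 PO4^3-
Ksp = [Zn^2+]^3[PO4^3-]^2
With molar solubility s: [Zn^2+] = 3s, [PO4^3-] = 2s.
Substituting: Ksp = (3s)^3(2s)^2 = 108s^5
s = (3.0 × 10^-32 / 108)^(1/5) = 1.94 × 10^-7 M
[PO4^3-] = 2s = 3.9 × 10^-7 M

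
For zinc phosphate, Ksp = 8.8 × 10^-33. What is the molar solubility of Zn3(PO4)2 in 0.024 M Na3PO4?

Zn3(PO4)2(s) <=> 3 Zn^2+(aq) + 2 PO4^3-(aq)
Ksp = [Zn^2+]^3[PO4^3-]^2
Let s = moles of Zn3(PO4)2 that dissolve per litre. [Zn^2+] = 3s, [PO4^3-] = 0.024 + 2s ≈ 0.024 (common-ion effect: PO4^3- is already 0.024 M).
Ksp ≈ (3s)^3 × (0.024)^2
s = 8.3 x 10^-11 M
Check: 2s = 1.7 × 10^-10 ≪ 0.024, so the approximation is valid.

8.3 x 10^-11 M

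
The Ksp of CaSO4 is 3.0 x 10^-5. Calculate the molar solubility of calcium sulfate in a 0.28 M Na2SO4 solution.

CaSO4(s) ⇌ Ca^2+(aq) + SO4^2-(aq)
Ksp = [Ca^2+][SO4^2-]
Let s = moles of CaSO4 that dissolve per litre. [Ca^2+] = s, [SO4^2-] = 0.28 + s ≈ 0.28 (Ksp is small, so little additional dissolves).
Ksp ≈ s × 0.28
s = 1.1 × 10^-4 M
Check: s = 1.1 × 10^-4 ≪ 0.28, so the approximation is valid.

s ≈ 1.1e-4 M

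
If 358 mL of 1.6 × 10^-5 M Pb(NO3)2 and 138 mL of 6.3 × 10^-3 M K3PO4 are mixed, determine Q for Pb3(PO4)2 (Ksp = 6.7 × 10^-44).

Total volume = 358 + 138 = 496 mL.
[Pb^2+] = 1.6 x 10^-5 × (358/496) = 1.15 × 10^-5 M
[PO4^3-] = 6.3 x 10^-3 × (138/496) = 1.75 × 10^-3 M
Pb3(PO4)2(s) ⇌ 3 Pb^2+(aq) + 2 PO4^3-(aq), so Q = [Pb^2+]^3[PO4^3-]^2
Q = (1.15 × 10^-5)^3(1.75 x 10^-3)^2 = 4.7 x 10^-21
Q > Ksp, so Pb3(PO4)2 will precipitate.

4.7 x 10^-21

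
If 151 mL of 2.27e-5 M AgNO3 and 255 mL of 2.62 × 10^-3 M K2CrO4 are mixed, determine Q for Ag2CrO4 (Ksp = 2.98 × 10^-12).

Total volume = 151 + 255 = 406 mL.
[Ag^+] = 2.27 × 10^-5 × (151/406) = 8.443 × 10^-6 M
[CrO4^2-] = 2.62 × 10^-3 × (255/406) = 1.646 × 10^-3 M
Ag2CrO4(s) <=> 2 Ag^+ + CrO4^2-, so Q = [Ag^+]^2[CrO4^2-]
Q = (8.443 × 10^-6)^2(1.646 x 10^-3) = 1.17 × 10^-13
Q < Ksp, so no precipitate of Ag2CrO4 forms.

Q ≈ 1.17e-13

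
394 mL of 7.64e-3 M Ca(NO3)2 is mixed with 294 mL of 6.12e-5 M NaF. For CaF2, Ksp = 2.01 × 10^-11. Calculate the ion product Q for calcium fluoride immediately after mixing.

Total volume = 394 + 294 = 688 mL.
[Ca^2+] = 7.64 x 10^-3 × (394/688) = 4.375 x 10^-3 M
[F^-] = 6.12 × 10^-5 × (294/688) = 2.615 × 10^-5 M
CaF2(s) ⇌ Ca^2+(aq) + 2 F^-(aq), so Q = [Ca^2+][F^-]^2
Q = (4.375 × 10^-3)(2.615 x 10^-5)^2 = 2.99 x 10^-12
Q < Ksp, so no precipitate of CaF2 forms.

Q = 2.99 × 10^-12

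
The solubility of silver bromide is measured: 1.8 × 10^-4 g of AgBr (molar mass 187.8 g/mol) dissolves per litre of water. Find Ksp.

Ksp ≈ 9.2 × 10^-13

Molar solubility s = (1.8 × 10^-4 g/L) / (187.8 g/mol) = 9.58 × 10^-7 M.
AgBr(s) ⇌ Ag^+(aq) + Br^-(aq)
Let s = molar solubility. Then [Ag^+] = s and [Br^-] = s.
Ksp = [Ag^+][Br^-]
Ksp = s^2
Ksp = (9.58 x 10^-7)^2 = 9.2 x 10^-13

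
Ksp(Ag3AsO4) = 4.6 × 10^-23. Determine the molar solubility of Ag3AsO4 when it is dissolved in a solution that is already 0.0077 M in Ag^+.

s = 1.0 × 10^-16 M

Ag3AsO4(s) ⇌ 3 Ag^+(aq) + AsO4^3-(aq)
Ksp = [Ag^+]^3[AsO4^3-]
Let s be the molar solubility in this solution. [Ag^+] = 0.0077 + 3s ≈ 0.0077, [AsO4^3-] = s (Ksp is small, so little additional dissolves).
Ksp ≈ (0.0077)^3 × s
s = 1.0 x 10^-16 M
Check: 3s = 3.0 × 10^-16 ≪ 0.0077, so the approximation is valid.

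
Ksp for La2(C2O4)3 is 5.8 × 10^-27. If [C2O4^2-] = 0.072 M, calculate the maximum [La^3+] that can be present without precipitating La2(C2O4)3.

La2(C2O4)3(s) ⇌ 2 La^3+ + 3 C2O4^2-
Ksp = [La^3+]^2[C2O4^2-]^3
Precipitation begins when Q = Ksp. With [C2O4^2-] = 0.072 M:
5.8 × 10^-27 = (0.072)^3 × [La^3+]^2
[La^3+] = (5.8 × 10^-27 / 3.73 × 10^-4)^(1/2) = 3.9 × 10^-12 M

3.9 x 10^-12 M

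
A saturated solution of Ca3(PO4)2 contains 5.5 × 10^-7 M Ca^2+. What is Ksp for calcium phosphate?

2.2e-32

Ca3(PO4)2(s) <=> 3 Ca^2+(aq) + 2 PO4^3-(aq)
Stoichiometry gives [PO4^3-] = (2/3)[Ca^2+] = 3.67 × 10^-7 M.
Ksp = [Ca^2+]^3[PO4^3-]^2
Ksp = (5.5 x 10^-7)^3 × (3.67 × 10^-7)^2 = 2.2 × 10^-32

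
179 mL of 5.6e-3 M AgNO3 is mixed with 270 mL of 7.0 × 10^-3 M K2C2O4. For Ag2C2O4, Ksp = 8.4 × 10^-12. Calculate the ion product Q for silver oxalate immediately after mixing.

Total volume = 179 + 270 = 449 mL.
[Ag^+] = 5.6 x 10^-3 × (179/449) = 2.23 x 10^-3 M
[C2O4^2-] = 7.0 × 10^-3 × (270/449) = 4.21 × 10^-3 M
Ag2C2O4(s) <=> 2 Ag^+(aq) + C2O4^2-(aq), so Q = [Ag^+]^2[C2O4^2-]
Q = (2.23 × 10^-3)^2(4.21 x 10^-3) = 2.1 × 10^-8
Q > Ksp, so Ag2C2O4 will precipitate.

2.1 × 10^-8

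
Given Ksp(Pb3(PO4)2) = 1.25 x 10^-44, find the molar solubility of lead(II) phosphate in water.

Pb3(PO4)2(s) ⇌ 3 Pb^2+(aq) + 2 PO4^3-(aq)
Ksp = [Pb^2+]^3[PO4^3-]^2
If s mol/L of Pb3(PO4)2 dissolves, [Pb^2+] = 3s and [PO4^3-] = 2s.
Substituting: Ksp = (3s)^3(2s)^2 = 108s^5
s^5 = 1.25 x 10^-44 / 108, so s = 6.50 × 10^-10 M

6.50 × 10^-10 M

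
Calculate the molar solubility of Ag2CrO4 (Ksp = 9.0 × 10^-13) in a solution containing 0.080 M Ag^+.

Ag2CrO4(s) ⇌ 2 Ag^+ + CrO4^2-
Ksp = [Ag^+]^2[CrO4^2-]
Let s = moles of Ag2CrO4 that dissolve per litre. [Ag^+] = 0.080 + 2s ≈ 0.080, [CrO4^2-] = s (common-ion effect: Ag^+ is already 0.080 M).
Ksp ≈ (0.080)^2 × s
s = 1.4 × 10^-10 M
Check: 2s = 2.8 × 10^-10 ≪ 0.080, so the approximation is valid.

s ≈ 1.4 x 10^-10 M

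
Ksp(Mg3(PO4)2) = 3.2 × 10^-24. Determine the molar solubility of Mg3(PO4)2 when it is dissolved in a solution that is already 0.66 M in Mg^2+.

Mg3(PO4)2(s) <=> 3 Mg^2+(aq) + 2 PO4^3-(aq)
Ksp = [Mg^2+]^3[PO4^3-]^2
Let s be the molar solubility in this solution. [Mg^2+] = 0.66 + 3s ≈ 0.66, [PO4^3-] = 2s (Ksp is small, so little additional dissolves).
Ksp ≈ (0.66)^3 × (2s)^2
s = 1.7 x 10^-12 M
Check: 3s = 5.0 × 10^-12 ≪ 0.66, so the approximation is valid.

s = 1.7 × 10^-12 M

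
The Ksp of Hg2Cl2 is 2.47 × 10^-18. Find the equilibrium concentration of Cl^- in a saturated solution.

[Cl^-] = 1.70 × 10^-6 M

Hg2Cl2(s) ⇌ Hg2^2+(aq) + 2 Cl^-(aq)
Ksp = [Hg2^2+][Cl^-]^2
Let s = molar solubility. Then [Hg2^2+] = s and [Cl^-] = 2s.
Ksp = s(2s)^2 = 4s^3
Solving, s = (2.47 × 10^-18/4)^(1/3) = 8.516 × 10^-7 M
[Cl^-] = 2s = 1.70 × 10^-6 M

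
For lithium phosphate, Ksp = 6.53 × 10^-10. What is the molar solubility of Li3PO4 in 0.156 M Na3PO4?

Li3PO4(s) ⇌ 3 Li^+ + PO4^3-
Ksp = [Li^+]^3[PO4^3-]
Let s = moles of Li3PO4 that dissolve per litre. [Li^+] = 3s, [PO4^3-] = 0.156 + s ≈ 0.156 (since PO4^3- from Na3PO4 dominates).
Ksp ≈ (3s)^3 × 0.156
s = 5.37 × 10^-4 M
Check: s = 5.4 × 10^-4 ≪ 0.156, so the approximation is valid.

s = 5.37 × 10^-4 M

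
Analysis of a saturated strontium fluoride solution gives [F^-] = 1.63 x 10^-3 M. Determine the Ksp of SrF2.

SrF2(s) ⇌ Sr^2+(aq) + 2 F^-(aq)
Stoichiometry gives [Sr^2+] = (1/2)[F^-] = 8.150 x 10^-4 M.
Ksp = [Sr^2+][F^-]^2
Ksp = 8.150 × 10^-4 × (1.63 × 10^-3)^2 = 2.17 × 10^-9

Ksp ≈ 2.17 × 10^-9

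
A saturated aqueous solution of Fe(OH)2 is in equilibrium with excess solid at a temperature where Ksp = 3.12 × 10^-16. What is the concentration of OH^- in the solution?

Fe(OH)2(s) <=> Fe^2+(aq) + 2 OH^-(aq)
Ksp = [Fe^2+][OH^-]^2
Let s = molar solubility. Then [Fe^2+] = s and [OH^-] = 2s.
So Ksp = s × (2s)^2 = 4s^3
Solving, s = (3.12 × 10^-16/4)^(1/3) = 4.273 x 10^-6 M
[OH^-] = 2s = 8.55 × 10^-6 M

[OH^-] = 8.55 x 10^-6 M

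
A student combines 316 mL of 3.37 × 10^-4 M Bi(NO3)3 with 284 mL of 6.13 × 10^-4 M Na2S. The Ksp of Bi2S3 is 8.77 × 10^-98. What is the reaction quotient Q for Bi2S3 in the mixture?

Total volume = 316 + 284 = 600 mL.
[Bi^3+] = 3.37 × 10^-4 × (316/600) = 1.775 x 10^-4 M
[S^2-] = 6.13 x 10^-4 × (284/600) = 2.902 × 10^-4 M
Bi2S3(s) <=> 2 Bi^3+(aq) + 3 S^2-(aq), so Q = [Bi^3+]^2[S^2-]^3
Q = (1.775 × 10^-4)^2(2.902 × 10^-4)^3 = 7.70 x 10^-19
Q > Ksp, so Bi2S3 will precipitate.

Q ≈ 7.70 x 10^-19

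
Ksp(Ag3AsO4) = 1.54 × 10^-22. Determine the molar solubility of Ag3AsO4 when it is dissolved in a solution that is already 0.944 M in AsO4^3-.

1.82 × 10^-8 M

Ag3AsO4(s) ⇌ 3 Ag^+ + AsO4^3-
Ksp = [Ag^+]^3[AsO4^3-]
Let s = moles of Ag3AsO4 that dissolve per litre. [Ag^+] = 3s, [AsO4^3-] = 0.944 + s ≈ 0.944 (Ksp is small, so little additional dissolves).
Ksp ≈ (3s)^3 × 0.944
s = 1.82 x 10^-8 M
Check: s = 1.8 × 10^-8 ≪ 0.944, so the approximation is valid.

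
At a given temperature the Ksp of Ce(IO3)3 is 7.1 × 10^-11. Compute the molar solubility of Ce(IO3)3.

Ce(IO3)3(s) <=> Ce^3+ + 3 IO3^-
Ksp = [Ce^3+][IO3^-]^3
For each mole of Ce(IO3)3 that dissolves: [Ce^3+] = s, [IO3^-] = 3s.
Substituting: Ksp = s(3s)^3 = 27s^4
s^4 = 7.1 × 10^-11 / 27, so s = 1.3 × 10^-3 M

s = 1.3 × 10^-3 M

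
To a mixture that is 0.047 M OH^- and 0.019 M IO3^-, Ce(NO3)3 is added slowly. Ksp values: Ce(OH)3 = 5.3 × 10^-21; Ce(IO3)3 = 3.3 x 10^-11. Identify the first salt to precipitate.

Ce(OH)3

Precipitation of each salt starts when its ion product equals its Ksp.
For Ce(OH)3: 5.3 × 10^-21 = (0.047)^3 × [Ce^3+]  ⇒  [Ce^3+] = 5.1 × 10^-17 M.
For Ce(IO3)3: 3.3 x 10^-11 = (0.019)^3 × [Ce^3+]  ⇒  [Ce^3+] = 4.8 × 10^-6 M.
The salt with the lower threshold [Ce^3+] precipitates first: Ce(OH)3.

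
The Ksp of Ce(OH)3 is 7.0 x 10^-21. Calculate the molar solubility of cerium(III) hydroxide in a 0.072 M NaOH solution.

s = 1.9 × 10^-17 M

Ce(OH)3(s) <=> Ce^3+(aq) + 3 OH^-(aq)
Ksp = [Ce^3+][OH^-]^3
If s mol/L dissolves here, [Ce^3+] = s, [OH^-] = 0.072 + 3s ≈ 0.072 (since OH^- from NaOH dominates).
Ksp ≈ s × (0.072)^3
s = 1.9 × 10^-17 M
Check: 3s = 5.6 × 10^-17 ≪ 0.072, so the approximation is valid.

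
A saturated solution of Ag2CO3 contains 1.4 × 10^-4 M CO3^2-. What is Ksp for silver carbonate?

Ag2CO3(s) ⇌ 2 Ag^+ + CO3^2-
Stoichiometry gives [Ag^+] = (2/1)[CO3^2-] = 2.80 × 10^-4 M.
Ksp = [Ag^+]^2[CO3^2-]
Ksp = (2.80 x 10^-4)^2 × 1.4 × 10^-4 = 1.1 × 10^-11

Ksp ≈ 1.1 × 10^-11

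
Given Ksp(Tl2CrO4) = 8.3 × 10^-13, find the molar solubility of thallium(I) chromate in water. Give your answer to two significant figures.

5.9 × 10^-5 M

Tl2CrO4(s) ⇌ 2 Tl^+ + CrO4^2-
Ksp = [Tl^+]^2[CrO4^2-]
If s mol/L of Tl2CrO4 dissolves, [Tl^+] = 2s and [CrO4^2-] = s.
Substituting: Ksp = (2s)^2s = 4s^3
Solving, s = (8.3 × 10^-13/4)^(1/3) = 5.9 x 10^-5 M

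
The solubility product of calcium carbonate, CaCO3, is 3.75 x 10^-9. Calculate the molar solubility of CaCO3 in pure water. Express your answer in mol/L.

CaCO3(s) ⇌ Ca^2+(aq) + CO3^2-(aq)
Ksp = [Ca^2+][CO3^2-]
Let s = molar solubility. Then [Ca^2+] = s and [CO3^2-] = s.
Ksp = s^2
s = (3.75 x 10^-9)^(1/2) = 6.12 × 10^-5 M

s = 6.12 x 10^-5 M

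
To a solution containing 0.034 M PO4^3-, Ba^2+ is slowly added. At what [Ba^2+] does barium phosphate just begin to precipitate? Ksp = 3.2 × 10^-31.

[Ba^2+] ≈ 6.5 × 10^-10 M

Ba3(PO4)2(s) <=> 3 Ba^2+(aq) + 2 PO4^3-(aq)
Ksp = [Ba^2+]^3[PO4^3-]^2
Precipitation begins when Q = Ksp. With [PO4^3-] = 0.034 M:
3.2 × 10^-31 = (0.034)^2 × [Ba^2+]^3
[Ba^2+] = (3.2 × 10^-31 / 1.16 × 10^-3)^(1/3) = 6.5 × 10^-10 M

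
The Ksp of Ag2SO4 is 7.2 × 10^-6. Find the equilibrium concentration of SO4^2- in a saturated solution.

[SO4^2-] ≈ 1.2 × 10^-2 M

Ag2SO4(s) ⇌ 2 Ag^+ + SO4^2-
Ksp = [Ag^+]^2[SO4^2-]
With molar solubility s: [Ag^+] = 2s, [SO4^2-] = s.
Substituting: Ksp = (2s)^2s = 4s^3
s^3 = 7.2 × 10^-6 / 4, so s = 1.22 x 10^-2 M
[SO4^2-] = s = 1.2 x 10^-2 M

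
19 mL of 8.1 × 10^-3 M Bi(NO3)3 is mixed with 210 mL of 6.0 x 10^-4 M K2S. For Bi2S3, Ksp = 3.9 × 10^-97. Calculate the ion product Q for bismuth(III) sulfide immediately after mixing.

Total volume = 19 + 210 = 229 mL.
[Bi^3+] = 8.1 × 10^-3 × (19/229) = 6.72 × 10^-4 M
[S^2-] = 6.0 × 10^-4 × (210/229) = 5.50 × 10^-4 M
Bi2S3(s) <=> 2 Bi^3+ + 3 S^2-, so Q = [Bi^3+]^2[S^2-]^3
Q = (6.72 × 10^-4)^2(5.50 × 10^-4)^3 = 7.5 × 10^-17
Q > Ksp, so Bi2S3 will precipitate.

Q ≈ 7.5e-17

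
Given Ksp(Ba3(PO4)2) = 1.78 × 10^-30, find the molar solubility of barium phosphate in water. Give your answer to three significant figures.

Ba3(PO4)2(s) <=> 3 Ba^2+ + 2 PO4^3-
Ksp = [Ba^2+]^3[PO4^3-]^2
If s mol/L of Ba3(PO4)2 dissolves, [Ba^2+] = 3s and [PO4^3-] = 2s.
So Ksp = (3s)^3 × (2s)^2 = 108s^5
Solving, s = (1.78 × 10^-30/108)^(1/5) = 4.40 x 10^-7 M

s = 4.40e-7 M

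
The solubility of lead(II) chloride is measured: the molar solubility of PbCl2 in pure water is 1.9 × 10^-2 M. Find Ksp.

Ksp = 2.7 x 10^-5

PbCl2(s) ⇌ Pb^2+ + 2 Cl^-
If s mol/L of PbCl2 dissolves, [Pb^2+] = s and [Cl^-] = 2s.
Ksp = [Pb^2+][Cl^-]^2
Ksp = s(2s)^2 = 4s^3
Ksp = 4 × (1.9 × 10^-2)^3 = 2.7 × 10^-5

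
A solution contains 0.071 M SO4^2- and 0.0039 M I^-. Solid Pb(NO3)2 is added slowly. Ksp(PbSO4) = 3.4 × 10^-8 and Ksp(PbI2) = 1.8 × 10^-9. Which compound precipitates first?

PbSO4

Each salt begins to precipitate when Q = Ksp, i.e. when [Pb^2+] reaches its threshold.
For PbSO4: 3.4 × 10^-8 = 0.071 × [Pb^2+]  ⇒  [Pb^2+] = 4.8 x 10^-7 M.
For PbI2: 1.8 × 10^-9 = (0.0039)^2 × [Pb^2+]  ⇒  [Pb^2+] = 1.2 × 10^-4 M.
The salt with the lower threshold [Pb^2+] precipitates first: PbSO4.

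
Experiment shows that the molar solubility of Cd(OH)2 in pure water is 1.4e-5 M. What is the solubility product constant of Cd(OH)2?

1.1e-14

Cd(OH)2(s) <=> Cd^2+ + 2 OH^-
With molar solubility s: [Cd^2+] = s, [OH^-] = 2s.
Ksp = [Cd^2+][OH^-]^2
Substituting: Ksp = s(2s)^2 = 4s^3
Ksp = 4 × (1.4 × 10^-5)^3 = 1.1 × 10^-14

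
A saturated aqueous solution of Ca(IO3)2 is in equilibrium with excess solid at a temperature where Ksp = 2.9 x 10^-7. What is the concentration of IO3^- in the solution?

Ca(IO3)2(s) <=> Ca^2+(aq) + 2 IO3^-(aq)
Ksp = [Ca^2+][IO3^-]^2
Let s = molar solubility. Then [Ca^2+] = s and [IO3^-] = 2s.
Substituting: Ksp = s(2s)^2 = 4s^3
s^3 = 2.9 x 10^-7 / 4, so s = 4.17 × 10^-3 M
[IO3^-] = 2s = 8.3 x 10^-3 M

8.3 x 10^-3 M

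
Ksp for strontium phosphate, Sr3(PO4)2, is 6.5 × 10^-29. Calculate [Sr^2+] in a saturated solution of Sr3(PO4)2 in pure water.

[Sr^2+] = 2.7 × 10^-6 M

Sr3(PO4)2(s) ⇌ 3 Sr^2+ + 2 PO4^3-
Ksp = [Sr^2+]^3[PO4^3-]^2
If s mol/L of Sr3(PO4)2 dissolves, [Sr^2+] = 3s and [PO4^3-] = 2s.
Substituting: Ksp = (3s)^3(2s)^2 = 108s^5
s^5 = 6.5 × 10^-29 / 108, so s = 9.03 × 10^-7 M
[Sr^2+] = 3s = 2.7 x 10^-6 M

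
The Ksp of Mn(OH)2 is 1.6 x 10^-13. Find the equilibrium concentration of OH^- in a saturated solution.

Mn(OH)2(s) <=> Mn^2+ + 2 OH^-
Ksp = [Mn^2+][OH^-]^2
Let s = molar solubility. Then [Mn^2+] = s and [OH^-] = 2s.
Substituting: Ksp = s(2s)^2 = 4s^3
s^3 = 1.6 x 10^-13 / 4, so s = 3.42 × 10^-5 M
[OH^-] = 2s = 6.8 x 10^-5 M

6.8e-5 M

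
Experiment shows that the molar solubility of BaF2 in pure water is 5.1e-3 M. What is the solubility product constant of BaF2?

BaF2(s) <=> Ba^2+ + 2 F^-
Let s = molar solubility. Then [Ba^2+] = s and [F^-] = 2s.
Ksp = [Ba^2+][F^-]^2
Ksp = s(2s)^2 = 4s^3
With s = 5.1 × 10^-3: Ksp = 5.3 × 10^-7

Ksp = 5.3e-7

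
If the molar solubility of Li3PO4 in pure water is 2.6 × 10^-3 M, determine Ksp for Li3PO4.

Li3PO4(s) ⇌ 3 Li^+(aq) + PO4^3-(aq)
If s mol/L of Li3PO4 dissolves, [Li^+] = 3s and [PO4^3-] = s.
Ksp = [Li^+]^3[PO4^3-]
So Ksp = (3s)^3 × s = 27s^4
With s = 2.6 × 10^-3: Ksp = 1.2 × 10^-9

1.2 × 10^-9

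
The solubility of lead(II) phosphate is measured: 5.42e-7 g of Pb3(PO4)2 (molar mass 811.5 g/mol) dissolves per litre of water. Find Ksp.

Molar solubility s = (5.42 × 10^-7 g/L) / (811.5 g/mol) = 6.679 × 10^-10 M.
Pb3(PO4)2(s) ⇌ 3 Pb^2+(aq) + 2 PO4^3-(aq)
With molar solubility s: [Pb^2+] = 3s, [PO4^3-] = 2s.
Ksp = [Pb^2+]^3[PO4^3-]^2
So Ksp = (3s)^3 × (2s)^2 = 108s^5
Ksp = 108 × (6.679 × 10^-10)^5 = 1.44 × 10^-44

Ksp ≈ 1.44e-44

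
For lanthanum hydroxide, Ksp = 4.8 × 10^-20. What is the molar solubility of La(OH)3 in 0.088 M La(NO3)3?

La(OH)3(s) ⇌ La^3+(aq) + 3 OH^-(aq)
Ksp = [La^3+][OH^-]^3
Let s = moles of La(OH)3 that dissolve per litre. [La^3+] = 0.088 + s ≈ 0.088, [OH^-] = 3s (Ksp is small, so little additional dissolves).
Ksp ≈ 0.088 × (3s)^3
s = 2.7 × 10^-7 M
Check: s = 2.7 × 10^-7 ≪ 0.088, so the approximation is valid.

s = 2.7 × 10^-7 M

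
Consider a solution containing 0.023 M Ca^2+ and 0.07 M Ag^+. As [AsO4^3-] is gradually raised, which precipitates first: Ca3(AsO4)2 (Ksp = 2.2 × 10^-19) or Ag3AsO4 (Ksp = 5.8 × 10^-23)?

Ag3AsO4

Each salt begins to precipitate when Q = Ksp, i.e. when [AsO4^3-] reaches its threshold.
For Ca3(AsO4)2: 2.2 × 10^-19 = (0.023)^3 × [AsO4^3-]^2  ⇒  [AsO4^3-] = 1.3 × 10^-7 M.
For Ag3AsO4: 5.8 × 10^-23 = (0.07)^3 × [AsO4^3-]  ⇒  [AsO4^3-] = 1.7 × 10^-19 M.
The salt with the lower threshold [AsO4^3-] precipitates first: Ag3AsO4.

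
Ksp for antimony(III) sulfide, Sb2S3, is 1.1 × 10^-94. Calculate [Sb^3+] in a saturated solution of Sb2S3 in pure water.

Sb2S3(s) ⇌ 2 Sb^3+(aq) + 3 S^2-(aq)
Ksp = [Sb^3+]^2[S^2-]^3
If s mol/L of Sb2S3 dissolves, [Sb^3+] = 2s and [S^2-] = 3s.
Ksp = (2s)^2(3s)^3 = 108s^5
s = (1.1 × 10^-94 / 108)^(1/5) = 6.33 × 10^-20 M
[Sb^3+] = 2s = 1.3 x 10^-19 M

[Sb^3+] = 1.3e-19 M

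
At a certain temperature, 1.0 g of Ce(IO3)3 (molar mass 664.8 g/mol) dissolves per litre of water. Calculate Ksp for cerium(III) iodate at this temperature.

Ksp ≈ 1.4 × 10^-10

Molar solubility s = (1.0 g/L) / (664.8 g/mol) = 1.50 × 10^-3 M.
Ce(IO3)3(s) ⇌ Ce^3+(aq) + 3 IO3^-(aq)
Let s = molar solubility. Then [Ce^3+] = s and [IO3^-] = 3s.
Ksp = [Ce^3+][IO3^-]^3
Ksp = s(3s)^3 = 27s^4
With s = 1.50 × 10^-3: Ksp = 1.4 × 10^-10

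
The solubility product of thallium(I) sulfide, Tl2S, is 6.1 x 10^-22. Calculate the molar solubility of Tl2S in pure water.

Tl2S(s) ⇌ 2 Tl^+ + S^2-
Ksp = [Tl^+]^2[S^2-]
With molar solubility s: [Tl^+] = 2s, [S^2-] = s.
So Ksp = (2s)^2 × s = 4s^3
Solving, s = (6.1 x 10^-22/4)^(1/3) = 5.3 × 10^-8 M

5.3e-8 M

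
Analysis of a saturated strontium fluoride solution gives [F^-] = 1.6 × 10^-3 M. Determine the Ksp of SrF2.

SrF2(s) ⇌ Sr^2+(aq) + 2 F^-(aq)
Stoichiometry gives [Sr^2+] = (1/2)[F^-] = 8.00 × 10^-4 M.
Ksp = [Sr^2+][F^-]^2
Ksp = 8.00 x 10^-4 × (1.6 × 10^-3)^2 = 2.0 × 10^-9

2.0 × 10^-9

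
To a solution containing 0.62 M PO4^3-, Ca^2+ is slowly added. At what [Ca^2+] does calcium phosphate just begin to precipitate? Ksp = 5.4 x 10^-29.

Ca3(PO4)2(s) <=> 3 Ca^2+ + 2 PO4^3-
Ksp = [Ca^2+]^3[PO4^3-]^2
Precipitation begins when Q = Ksp. With [PO4^3-] = 0.62 M:
5.4 x 10^-29 = (0.62)^2 × [Ca^2+]^3
[Ca^2+] = (5.4 x 10^-29 / 3.84 × 10^-1)^(1/3) = 5.2 × 10^-10 M

[Ca^2+] ≈ 5.2 × 10^-10 M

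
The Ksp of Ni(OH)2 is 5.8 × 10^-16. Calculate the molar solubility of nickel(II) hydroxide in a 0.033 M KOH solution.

Ni(OH)2(s) <=> Ni^2+(aq) + 2 OH^-(aq)
Ksp = [Ni^2+][OH^-]^2
If s mol/L dissolves here, [Ni^2+] = s, [OH^-] = 0.033 + 2s ≈ 0.033 (Ksp is small, so little additional dissolves).
Ksp ≈ s × (0.033)^2
s = 5.3 x 10^-13 M
Check: 2s = 1.1 × 10^-12 ≪ 0.033, so the approximation is valid.

5.3 × 10^-13 M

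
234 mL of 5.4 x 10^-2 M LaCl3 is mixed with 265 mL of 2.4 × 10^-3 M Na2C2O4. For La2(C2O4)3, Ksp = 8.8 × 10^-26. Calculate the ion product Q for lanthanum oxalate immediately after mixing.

Q ≈ 1.3 x 10^-12

Total volume = 234 + 265 = 499 mL.
[La^3+] = 5.4 x 10^-2 × (234/499) = 2.53 × 10^-2 M
[C2O4^2-] = 2.4 x 10^-3 × (265/499) = 1.27 × 10^-3 M
La2(C2O4)3(s) <=> 2 La^3+(aq) + 3 C2O4^2-(aq), so Q = [La^3+]^2[C2O4^2-]^3
Q = (2.53 × 10^-2)^2(1.27 × 10^-3)^3 = 1.3 × 10^-12
Q > Ksp, so La2(C2O4)3 will precipitate.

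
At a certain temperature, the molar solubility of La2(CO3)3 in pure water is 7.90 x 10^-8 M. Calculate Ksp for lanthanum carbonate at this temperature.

Ksp = 3.32e-34

La2(CO3)3(s) ⇌ 2 La^3+(aq) + 3 CO3^2-(aq)
If s mol/L of La2(CO3)3 dissolves, [La^3+] = 2s and [CO3^2-] = 3s.
Ksp = [La^3+]^2[CO3^2-]^3
Substituting: Ksp = (2s)^2(3s)^3 = 108s^5
With s = 7.90 × 10^-8: Ksp = 3.32 × 10^-34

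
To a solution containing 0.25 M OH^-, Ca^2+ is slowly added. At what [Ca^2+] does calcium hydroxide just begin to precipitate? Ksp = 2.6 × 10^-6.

Ca(OH)2(s) ⇌ Ca^2+(aq) + 2 OH^-(aq)
Ksp = [Ca^2+][OH^-]^2
Precipitation begins when Q = Ksp. With [OH^-] = 0.25 M:
2.6 × 10^-6 = (0.25)^2 × [Ca^2+]
[Ca^2+] = (2.6 × 10^-6 / 6.25 x 10^-2) = 4.2 x 10^-5 M

[Ca^2+] = 4.2e-5 M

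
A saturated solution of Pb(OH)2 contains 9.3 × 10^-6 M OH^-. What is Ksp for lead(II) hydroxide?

Ksp ≈ 4.0 × 10^-16

Pb(OH)2(s) ⇌ Pb^2+ + 2 OH^-
Stoichiometry gives [Pb^2+] = (1/2)[OH^-] = 4.65 × 10^-6 M.
Ksp = [Pb^2+][OH^-]^2
Ksp = 4.65 x 10^-6 × (9.3 x 10^-6)^2 = 4.0 x 10^-16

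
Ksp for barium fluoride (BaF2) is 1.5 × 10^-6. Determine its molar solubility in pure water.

BaF2(s) ⇌ Ba^2+ + 2 F^-
Ksp = [Ba^2+][F^-]^2
For each mole of BaF2 that dissolves: [Ba^2+] = s, [F^-] = 2s.
Substituting: Ksp = s(2s)^2 = 4s^3
s^3 = 1.5 × 10^-6 / 4, so s = 7.2 x 10^-3 M

7.2e-3 M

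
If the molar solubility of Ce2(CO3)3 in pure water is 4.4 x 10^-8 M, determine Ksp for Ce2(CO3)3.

Ksp ≈ 1.8 × 10^-35

Ce2(CO3)3(s) <=> 2 Ce^3+(aq) + 3 CO3^2-(aq)
If s mol/L of Ce2(CO3)3 dissolves, [Ce^3+] = 2s and [CO3^2-] = 3s.
Ksp = [Ce^3+]^2[CO3^2-]^3
Ksp = (2s)^2(3s)^3 = 108s^5
Ksp = 108 × (4.4 × 10^-8)^5 = 1.8 × 10^-35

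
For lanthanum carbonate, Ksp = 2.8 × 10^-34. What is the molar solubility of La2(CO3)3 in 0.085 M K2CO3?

3.4 x 10^-16 M

La2(CO3)3(s) ⇌ 2 La^3+(aq) + 3 CO3^2-(aq)
Ksp = [La^3+]^2[CO3^2-]^3
Let s = moles of La2(CO3)3 that dissolve per litre. [La^3+] = 2s, [CO3^2-] = 0.085 + 3s ≈ 0.085 (since CO3^2- from K2CO3 dominates).
Ksp ≈ (2s)^2 × (0.085)^3
s = 3.4 x 10^-16 M
Check: 3s = 1.0 × 10^-15 ≪ 0.085, so the approximation is valid.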